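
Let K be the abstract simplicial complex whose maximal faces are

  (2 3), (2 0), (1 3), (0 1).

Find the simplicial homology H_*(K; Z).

We work with the vertex ordering 0 < 1 < 2 < 3. The simplices of K, each written with vertices in increasing order, are:

  0-simplices (4): [0], [1], [2], [3]
  1-simplices (4): [0,1], [0,2], [1,3], [2,3]

giving chain groups C_0 ≅ Z^4, C_1 ≅ Z^4.

∂_1: C_1 → C_0 maps an edge to its endpoints' difference, ∂[p,q] = q − p.
The resulting 4×4 matrix has rank 3, and its Smith normal form has invariant factors (1,1,1).

Now H_k = ker ∂_k / im ∂_{k+1}, so:

  H_0: rank C_0 − rank ∂_1 = 4 − 3 = 1, and the invariant factors of ∂_1 are all 1, so H_0 = Z.
  H_1: rank ker ∂_1 − rank ∂_2 = (4 − 3) − 0 = 1, and there is no ∂_2, so H_1 = Z.

H_0 = Z,  H_1 = Z.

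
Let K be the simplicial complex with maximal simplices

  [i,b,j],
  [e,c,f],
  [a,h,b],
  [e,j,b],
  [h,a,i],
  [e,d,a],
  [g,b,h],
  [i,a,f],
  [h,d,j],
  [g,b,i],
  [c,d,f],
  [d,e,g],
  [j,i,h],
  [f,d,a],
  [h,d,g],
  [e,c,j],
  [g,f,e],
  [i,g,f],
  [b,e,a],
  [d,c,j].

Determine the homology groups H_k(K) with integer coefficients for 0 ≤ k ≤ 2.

Order the vertices as a < b < c < d < e < f < g < h < i < j. Listing each simplex with vertices in this order, K has dimension 2 with simplices:

  0-simplices (10): a, b, c, d, e, f, g, h, i, j
  1-simplices (30): ab, ad, ae, af, ah, ai, be, bg, bh, bi, bj, cd, ce, cf, cj, de, df, dg, dh, dj, ef, eg, ej, fg, fi, gh, gi, hi, hj, ij
  2-simplices (20): abe, abh, ade, adf, afi, ahi, bej, bgh, bgi, bij, cdf, cdj, cef, cej, deg, dgh, dhj, efg, fgi, hij

giving chain groups C_0 ≅ Z^10, C_1 ≅ Z^30, C_2 ≅ Z^20.

Boundary ∂_1: C_1 → C_0 maps an edge to its endpoints' difference, ∂[p,q] = q − p. For instance
  ∂bh = h − b.
As a 10×30 matrix over Z this has rank 9, with invariant factors (1,1,1,1,1,1,1,1,1).

Boundary ∂_2: C_2 → C_1 sends each 2-simplex [p,q,r] to [q,r] − [p,r] + [p,q]. For instance
  ∂ahi = hi − ai + ah,
  ∂cej = ej − cj + ce.
The 30×20 boundary matrix has rank 20 and Smith normal form diag(1,1,1,1,1,1,1,1,1,1,1,1,1,1,1,1,1,1,1,2).

Now H_k = ker ∂_k / im ∂_{k+1}, so:

  H_0: rank C_0 − rank ∂_1 = 10 − 9 = 1, and the invariant factors of ∂_1 are all 1, so H_0 ≅ Z.
  H_1: rank ker ∂_1 − rank ∂_2 = (30 − 9) − 20 = 1, and ∂_2 has invariant factor 2 > 1, so H_1 ≅ Z ⊕ Z/2.
  H_2: rank ker ∂_2 − rank ∂_3 = (20 − 20) − 0 = 0, and there is no ∂_3, so H_2 ≅ 0.

H_0 = Z,  H_1 = Z ⊕ Z/2,  H_2 = 0.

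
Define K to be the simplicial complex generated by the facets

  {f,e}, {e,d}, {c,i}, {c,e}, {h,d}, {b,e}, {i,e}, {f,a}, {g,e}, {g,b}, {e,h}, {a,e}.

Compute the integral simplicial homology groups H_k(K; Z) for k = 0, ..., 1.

H_0 = Z,  H_1 = Z^4.

K has 9 vertices, 12 edges.
rank ∂_0 = 0, rank ∂_1 = 8 ⇒ b_0 = 9 − 0 − 8 = 1; all invariant factors of ∂_1 are 1 so no torsion. So H_0 = Z.
rank ∂_1 = 8, rank ∂_2 = 0 ⇒ b_1 = 12 − 8 − 0 = 4. So H_1 = Z^4.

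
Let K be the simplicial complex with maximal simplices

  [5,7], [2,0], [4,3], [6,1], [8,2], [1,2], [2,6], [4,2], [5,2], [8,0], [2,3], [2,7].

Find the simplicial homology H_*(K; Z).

H_0 = Z,  H_1 = Z^4.

Take the total order 0 < 1 < 2 < 3 < 4 < 5 < 6 < 7 < 8 on the vertex set. Then K (dimension 1) consists of the simplices:

  0-simplices (9): [0], [1], [2], [3], [4], [5], [6], [7], [8]
  1-simplices (12): [0,2], [0,8], [1,2], [1,6], [2,3], [2,4], [2,5], [2,6], [2,7], [2,8], [3,4], [5,7]

giving chain groups C_0 ≅ Z^9, C_1 ≅ Z^12.

Boundary ∂_1: C_1 → C_0 sends each edge [p,q] (with p < q) to q − p. For instance
  ∂[2,4] = [4] − [2].
As a 9×12 matrix over Z this has rank 8, with invariant factors (1,1,1,1,1,1,1,1).

Now H_k = ker ∂_k / im ∂_{k+1}, so:

  H_0: rank C_0 − rank ∂_1 = 9 − 8 = 1, and the invariant factors of ∂_1 are all 1, so H_0 = Z.
  H_1: rank ker ∂_1 − rank ∂_2 = (12 − 8) − 0 = 4, and there is no ∂_2, so H_1 = Z^4.

As a check, the Euler characteristic is 9 − 12 = -3, which agrees with 1 − 4 = -3.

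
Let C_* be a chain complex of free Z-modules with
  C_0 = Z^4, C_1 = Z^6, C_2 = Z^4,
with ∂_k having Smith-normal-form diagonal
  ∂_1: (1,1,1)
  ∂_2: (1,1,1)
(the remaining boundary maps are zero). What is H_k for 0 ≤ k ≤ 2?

H_0 ≅ Z,  H_1 = 0,  H_2 ≅ Z.

H_0: b_0 = 4 − 0 − 3 = 1; torsion from ∂_1 factors > 1: none. So H_0 ≅ Z.
H_1: b_1 = 6 − 3 − 3 = 0; torsion from ∂_2 factors > 1: none. So H_1 ≅ 0.
H_2: b_2 = 4 − 3 − 0 = 1; torsion from ∂_3 factors > 1: none. So H_2 ≅ Z.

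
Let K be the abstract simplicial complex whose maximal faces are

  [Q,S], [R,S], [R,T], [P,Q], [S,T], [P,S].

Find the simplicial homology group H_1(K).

H_1 = Z^2.

Fix the vertex order P < Q < R < S < T and write every simplex with vertices in increasing order. Then dim K = 1 and the simplices of K are:

  0-simplices (5): P, Q, R, S, T
  1-simplices (6): PQ, PS, QS, RS, RT, ST

Hence C_0 ≅ Z^5, C_1 ≅ Z^6.

∂_1: C_1 → C_0 sends each edge [p,q] (with p < q) to q − p. For instance
  ∂RS = S − R.
The resulting 5×6 matrix has rank 4, and its Smith normal form has invariant factors (1,1,1,1).

Computing H_k = (kernel of ∂_k) / (image of ∂_{k+1}):

  H_1: rank ker ∂_1 − rank ∂_2 = (6 − 4) − 0 = 2, and there is no ∂_2, so H_1 ≅ Z^2.

(K is a triangulation of a wedge of 2 circles.)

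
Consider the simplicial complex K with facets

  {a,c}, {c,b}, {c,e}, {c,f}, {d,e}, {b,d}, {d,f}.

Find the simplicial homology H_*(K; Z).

We work with the vertex ordering a < b < c < d < e < f. The simplices of K, each written with vertices in increasing order, are:

  0-simplices (6): a, b, c, d, e, f
  1-simplices (7): ac, bc, bd, ce, cf, de, df

Hence C_0 ≅ Z^6, C_1 ≅ Z^7.

∂_1: C_1 → C_0 is given by ∂[p,q] = [q] − [p]. For instance
  ∂de = e − d.
This gives a 6×7 integer matrix of rank 5; reducing to Smith normal form yields diagonal entries (1,1,1,1,1).

Computing H_k = (kernel of ∂_k) / (image of ∂_{k+1}):

  H_0: rank C_0 − rank ∂_1 = 6 − 5 = 1, and the invariant factors of ∂_1 are all 1, so H_0 = Z.
  H_1: rank ker ∂_1 − rank ∂_2 = (7 − 5) − 0 = 2, and there is no ∂_2, so H_1 = Z^2.

H_0 = Z,  H_1 = Z^2.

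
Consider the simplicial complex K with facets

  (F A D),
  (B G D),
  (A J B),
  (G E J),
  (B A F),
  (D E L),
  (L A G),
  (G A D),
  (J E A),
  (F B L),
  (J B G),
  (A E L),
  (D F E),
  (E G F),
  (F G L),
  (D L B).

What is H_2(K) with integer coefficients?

We work with the vertex ordering A < B < D < E < F < G < J < L. The simplices of K, each written with vertices in increasing order, are:

  0-simplices (8): A, B, D, E, F, G, J, L
  1-simplices (24): AB, AD, AE, AF, AG, AJ, AL, BD, BF, BG, BJ, BL, DE, DF, DG, DL, EF, EG, EJ, EL, FG, FL, GJ, GL
  2-simplices (16): ABF, ABJ, ADF, ADG, AEJ, AEL, AGL, BDG, BDL, BFL, BGJ, DEF, DEL, EFG, EGJ, FGL

so the chain groups are C_0 ≅ Z^8, C_1 ≅ Z^24, C_2 ≅ Z^16.

Boundary ∂_1: C_1 → C_0 sends each edge [p,q] (with p < q) to q − p. For instance
  ∂DL = L − D.
This gives a 8×24 integer matrix of rank 7; reducing to Smith normal form yields diagonal entries (1,1,1,1,1,1,1).

∂_2: C_2 → C_1 maps a triangle to the signed sum of its edges. For instance
  ∂FGL = GL − FL + FG,
  ∂BFL = FL − BL + BF.
This gives a 24×16 integer matrix of rank 15; reducing to Smith normal form yields diagonal entries (1,1,1,1,1,1,1,1,1,1,1,1,1,1,1).

From H_k ≅ ker(∂_k) / im(∂_{k+1}) we obtain:

  H_2: rank ker ∂_2 − rank ∂_3 = (16 − 15) − 0 = 1, and there is no ∂_3, so H_2 ≅ Z.

H_2 = Z.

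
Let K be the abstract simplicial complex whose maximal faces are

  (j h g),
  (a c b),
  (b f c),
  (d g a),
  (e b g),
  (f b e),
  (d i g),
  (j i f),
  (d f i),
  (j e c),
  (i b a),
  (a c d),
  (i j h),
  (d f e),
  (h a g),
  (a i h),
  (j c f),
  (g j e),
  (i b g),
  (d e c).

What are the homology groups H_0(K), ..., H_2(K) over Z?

H_0 ≅ Z,  H_1 ≅ Z × Z/2,  H_2 = 0.

Take the total order a < b < c < d < e < f < g < h < i < j on the vertex set. Then K (dimension 2) consists of the simplices:

  0-simplices (10): a, b, c, d, e, f, g, h, i, j
  1-simplices (30): ab, ac, ad, ag, ah, ai, bc, be, bf, bg, bi, cd, ce, cf, cj, de, df, dg, di, ef, eg, ej, fi, fj, gh, gi, gj, hi, hj, ij
  2-simplices (20): abc, abi, acd, adg, agh, ahi, bcf, bef, beg, bgi, cde, cej, cfj, def, dfi, dgi, egj, fij, ghj, hij

Hence C_0 ≅ Z^10, C_1 ≅ Z^30, C_2 ≅ Z^20.

The boundary map ∂_1: C_1 → C_0 is given by ∂[p,q] = [q] − [p].
The resulting 10×30 matrix has rank 9, and its Smith normal form has invariant factors (1,1,1,1,1,1,1,1,1).

The boundary map ∂_2: C_2 → C_1 maps a triangle to the signed sum of its edges. For instance
  ∂cde = de − ce + cd,
  ∂def = ef − df + de.
The 30×20 boundary matrix has rank 20 and Smith normal form diag(1,1,1,1,1,1,1,1,1,1,1,1,1,1,1,1,1,1,1,2).

Reading off H_k = ker ∂_k / im ∂_{k+1}:

  H_0: rank C_0 − rank ∂_1 = 10 − 9 = 1, and the invariant factors of ∂_1 are all 1, so H_0 = Z.
  H_1: rank ker ∂_1 − rank ∂_2 = (30 − 9) − 20 = 1, and ∂_2 has invariant factor 2 > 1, so H_1 = Z × Z/2.
  H_2: rank ker ∂_2 − rank ∂_3 = (20 − 20) − 0 = 0, and there is no ∂_3, so H_2 = 0.

(K is a triangulation of the Klein bottle.)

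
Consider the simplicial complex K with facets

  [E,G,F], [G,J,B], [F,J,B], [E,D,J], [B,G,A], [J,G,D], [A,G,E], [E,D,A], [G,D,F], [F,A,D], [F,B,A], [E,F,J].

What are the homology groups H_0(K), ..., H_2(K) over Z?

H_0 ≅ Z,  H_1 ≅ Z_2,  H_2 = 0.

Take the total order A < B < D < E < F < G < J on the vertex set. Then K (dimension 2) consists of the simplices:

  0-simplices (7): A, B, D, E, F, G, J
  1-simplices (18): AB, AD, AE, AF, AG, BF, BG, BJ, DE, DF, DG, DJ, EF, EG, EJ, FG, FJ, GJ
  2-simplices (12): ABF, ABG, ADE, ADF, AEG, BFJ, BGJ, DEJ, DFG, DGJ, EFG, EFJ

giving chain groups C_0 ≅ Z^7, C_1 ≅ Z^18, C_2 ≅ Z^12.

∂_1: C_1 → C_0 is given by ∂[p,q] = [q] − [p]. For instance
  ∂DJ = J − D.
The 7×18 boundary matrix has rank 6 and Smith normal form diag(1,1,1,1,1,1).

The boundary map ∂_2: C_2 → C_1 sends each 2-simplex [p,q,r] to [q,r] − [p,r] + [p,q]. For instance
  ∂AEG = EG − AG + AE,
  ∂DEJ = EJ − DJ + DE.
The resulting 18×12 matrix has rank 12, and its Smith normal form has invariant factors (1,1,1,1,1,1,1,1,1,1,1,2).

Computing H_k = (kernel of ∂_k) / (image of ∂_{k+1}):

  H_0: rank C_0 − rank ∂_1 = 7 − 6 = 1, and the invariant factors of ∂_1 are all 1, so H_0 ≅ Z.
  H_1: rank ker ∂_1 − rank ∂_2 = (18 − 6) − 12 = 0, and ∂_2 has invariant factor 2 > 1, so H_1 ≅ Z_2.
  H_2: rank ker ∂_2 − rank ∂_3 = (12 − 12) − 0 = 0, and there is no ∂_3, so H_2 ≅ 0.

(K is a triangulation of the real projective plane RP^2.)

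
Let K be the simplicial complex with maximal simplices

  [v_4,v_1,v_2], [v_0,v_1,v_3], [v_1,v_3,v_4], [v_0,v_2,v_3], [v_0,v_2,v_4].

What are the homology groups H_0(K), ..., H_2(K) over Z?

Take the total order v_0 < v_1 < v_2 < v_3 < v_4 on the vertex set. Then K (dimension 2) consists of the simplices:

  0-simplices (5): [v_0], [v_1], [v_2], [v_3], [v_4]
  1-simplices (10): [v_0,v_1], [v_0,v_2], [v_0,v_3], [v_0,v_4], [v_1,v_2], [v_1,v_3], [v_1,v_4], [v_2,v_3], [v_2,v_4], [v_3,v_4]
  2-simplices (5): [v_0,v_1,v_3], [v_0,v_2,v_3], [v_0,v_2,v_4], [v_1,v_2,v_4], [v_1,v_3,v_4]

so the chain groups are C_0 ≅ Z^5, C_1 ≅ Z^10, C_2 ≅ Z^5.

Boundary ∂_1: C_1 → C_0 sends each edge [p,q] (with p < q) to q − p.
The resulting 5×10 matrix has rank 4, and its Smith normal form has invariant factors (1,1,1,1).

The boundary map ∂_2: C_2 → C_1 acts by ∂[p,q,r] = [q,r] − [p,r] + [p,q]. For instance
  ∂[v_0,v_2,v_3] = [v_2,v_3] − [v_0,v_3] + [v_0,v_2],
  ∂[v_0,v_2,v_4] = [v_2,v_4] − [v_0,v_4] + [v_0,v_2].
The 10×5 boundary matrix has rank 5 and Smith normal form diag(1,1,1,1,1).

Computing H_k = (kernel of ∂_k) / (image of ∂_{k+1}):

  H_0: rank C_0 − rank ∂_1 = 5 − 4 = 1, and the invariant factors of ∂_1 are all 1, so H_0 ≅ Z.
  H_1: rank ker ∂_1 − rank ∂_2 = (10 − 4) − 5 = 1, and the invariant factors of ∂_2 are all 1, so H_1 ≅ Z.
  H_2: rank ker ∂_2 − rank ∂_3 = (5 − 5) − 0 = 0, and there is no ∂_3, so H_2 ≅ 0.

H_0 ≅ Z,  H_1 ≅ Z,  H_2 = 0.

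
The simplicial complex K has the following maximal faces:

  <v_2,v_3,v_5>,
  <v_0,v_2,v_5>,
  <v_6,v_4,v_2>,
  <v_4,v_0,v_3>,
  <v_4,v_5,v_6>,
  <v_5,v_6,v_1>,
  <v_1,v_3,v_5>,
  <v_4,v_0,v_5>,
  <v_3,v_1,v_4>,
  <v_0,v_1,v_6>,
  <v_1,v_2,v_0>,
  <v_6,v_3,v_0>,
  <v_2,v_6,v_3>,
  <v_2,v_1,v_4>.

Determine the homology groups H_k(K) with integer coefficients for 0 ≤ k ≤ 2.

We work with the vertex ordering v_0 < v_1 < v_2 < v_3 < v_4 < v_5 < v_6. The simplices of K, each written with vertices in increasing order, are:

  0-simplices (7): [v_0], [v_1], [v_2], [v_3], [v_4], [v_5], [v_6]
  1-simplices (21): (21 of them)
  2-simplices (14): (14 of them)

giving chain groups C_0 ≅ Z^7, C_1 ≅ Z^21, C_2 ≅ Z^14.

Boundary ∂_1: C_1 → C_0 maps an edge to its endpoints' difference, ∂[p,q] = q − p. For instance
  ∂[v_1,v_2] = [v_2] − [v_1].
As a 7×21 matrix over Z this has rank 6, with invariant factors (1,1,1,1,1,1).

Boundary ∂_2: C_2 → C_1 maps a triangle to the signed sum of its edges. For instance
  ∂[v_0,v_2,v_5] = [v_2,v_5] − [v_0,v_5] + [v_0,v_2],
  ∂[v_1,v_3,v_4] = [v_3,v_4] − [v_1,v_4] + [v_1,v_3].
This gives a 21×14 integer matrix of rank 13; reducing to Smith normal form yields diagonal entries (1,1,1,1,1,1,1,1,1,1,1,1,1).

Reading off H_k = ker ∂_k / im ∂_{k+1}:

  H_0: rank C_0 − rank ∂_1 = 7 − 6 = 1, and the invariant factors of ∂_1 are all 1, so H_0 ≅ Z.
  H_1: rank ker ∂_1 − rank ∂_2 = (21 − 6) − 13 = 2, and the invariant factors of ∂_2 are all 1, so H_1 ≅ Z^2.
  H_2: rank ker ∂_2 − rank ∂_3 = (14 − 13) − 0 = 1, and there is no ∂_3, so H_2 ≅ Z.

As a check, the Euler characteristic is 7 − 21 + 14 = 0, which agrees with 1 − 2 + 1 = 0.
(K is a triangulation of the torus T^2.)

H_0 ≅ Z,  H_1 ≅ Z^2,  H_2 ≅ Z.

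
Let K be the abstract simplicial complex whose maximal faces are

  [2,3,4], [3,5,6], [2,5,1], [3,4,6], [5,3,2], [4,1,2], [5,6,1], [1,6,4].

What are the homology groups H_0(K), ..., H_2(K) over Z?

H_0 ≅ Z,  H_1 = 0,  H_2 ≅ Z.

Fix the vertex order 1 < 2 < 3 < 4 < 5 < 6 and write every simplex with vertices in increasing order. Then dim K = 2 and the simplices of K are:

  0-simplices (6): [1], [2], [3], [4], [5], [6]
  1-simplices (12): [1,2], [1,4], [1,5], [1,6], [2,3], [2,4], [2,5], [3,4], [3,5], [3,6], [4,6], [5,6]
  2-simplices (8): [1,2,4], [1,2,5], [1,4,6], [1,5,6], [2,3,4], [2,3,5], [3,4,6], [3,5,6]

Hence C_0 ≅ Z^6, C_1 ≅ Z^12, C_2 ≅ Z^8.

∂_1: C_1 → C_0 sends each edge [p,q] (with p < q) to q − p. For instance
  ∂[3,6] = [6] − [3].
The 6×12 boundary matrix has rank 5 and Smith normal form diag(1,1,1,1,1).

∂_2: C_2 → C_1 acts by ∂[p,q,r] = [q,r] − [p,r] + [p,q]. For instance
  ∂[3,5,6] = [5,6] − [3,6] + [3,5],
  ∂[1,5,6] = [5,6] − [1,6] + [1,5].
As a 12×8 matrix over Z this has rank 7, with invariant factors (1,1,1,1,1,1,1).

Now H_k = ker ∂_k / im ∂_{k+1}, so:

  H_0: rank C_0 − rank ∂_1 = 6 − 5 = 1, and the invariant factors of ∂_1 are all 1, so H_0 = Z.
  H_1: rank ker ∂_1 − rank ∂_2 = (12 − 5) − 7 = 0, and the invariant factors of ∂_2 are all 1, so H_1 = 0.
  H_2: rank ker ∂_2 − rank ∂_3 = (8 − 7) − 0 = 1, and there is no ∂_3, so H_2 = Z.

As a check, the Euler characteristic is 6 − 12 + 8 = 2, which agrees with 1 − 0 + 1 = 2.
(K is a triangulation of the 2-sphere S^2.)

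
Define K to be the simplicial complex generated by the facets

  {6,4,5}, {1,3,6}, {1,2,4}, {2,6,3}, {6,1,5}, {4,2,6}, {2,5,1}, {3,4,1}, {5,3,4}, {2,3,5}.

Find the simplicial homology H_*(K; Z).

Take the total order 1 < 2 < 3 < 4 < 5 < 6 on the vertex set. Then K (dimension 2) consists of the simplices:

  0-simplices (6): [1], [2], [3], [4], [5], [6]
  1-simplices (15): [1,2], [1,3], [1,4], [1,5], [1,6], [2,3], [2,4], [2,5], [2,6], [3,4], [3,5], [3,6], [4,5], [4,6], [5,6]
  2-simplices (10): [1,2,4], [1,2,5], [1,3,4], [1,3,6], [1,5,6], [2,3,5], [2,3,6], [2,4,6], [3,4,5], [4,5,6]

so the chain groups are C_0 ≅ Z^6, C_1 ≅ Z^15, C_2 ≅ Z^10.

∂_1: C_1 → C_0 sends each edge [p,q] (with p < q) to q − p. For instance
  ∂[4,5] = [5] − [4].
The resulting 6×15 matrix has rank 5, and its Smith normal form has invariant factors (1,1,1,1,1).

Boundary ∂_2: C_2 → C_1 sends each 2-simplex [p,q,r] to [q,r] − [p,r] + [p,q]. For instance
  ∂[1,3,6] = [3,6] − [1,6] + [1,3],
  ∂[2,4,6] = [4,6] − [2,6] + [2,4].
This gives a 15×10 integer matrix of rank 10; reducing to Smith normal form yields diagonal entries (1,1,1,1,1,1,1,1,1,2).

From H_k ≅ ker(∂_k) / im(∂_{k+1}) we obtain:

  H_0: rank C_0 − rank ∂_1 = 6 − 5 = 1, and the invariant factors of ∂_1 are all 1, so H_0 ≅ Z.
  H_1: rank ker ∂_1 − rank ∂_2 = (15 − 5) − 10 = 0, and ∂_2 has invariant factor 2 > 1, so H_1 ≅ Z/2.
  H_2: rank ker ∂_2 − rank ∂_3 = (10 − 10) − 0 = 0, and there is no ∂_3, so H_2 ≅ 0.

As a check, the Euler characteristic is 6 − 15 + 10 = 1, which agrees with 1 − 0 + 0 = 1.

H_0 = Z,  H_1 = Z/2,  H_2 = 0.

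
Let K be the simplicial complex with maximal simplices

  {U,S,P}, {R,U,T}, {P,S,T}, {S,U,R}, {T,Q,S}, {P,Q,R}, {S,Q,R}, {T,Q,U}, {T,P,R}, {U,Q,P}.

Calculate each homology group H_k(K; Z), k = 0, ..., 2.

Take the total order P < Q < R < S < T < U on the vertex set. Then K (dimension 2) consists of the simplices:

  0-simplices (6): P, Q, R, S, T, U
  1-simplices (15): PQ, PR, PS, PT, PU, QR, QS, QT, QU, RS, RT, RU, ST, SU, TU
  2-simplices (10): PQR, PQU, PRT, PST, PSU, QRS, QST, QTU, RSU, RTU

giving chain groups C_0 ≅ Z^6, C_1 ≅ Z^15, C_2 ≅ Z^10.

∂_1: C_1 → C_0 sends each edge [p,q] (with p < q) to q − p. For instance
  ∂PR = R − P.
The 6×15 boundary matrix has rank 5 and Smith normal form diag(1,1,1,1,1).

Boundary ∂_2: C_2 → C_1 maps a triangle to the signed sum of its edges. For instance
  ∂QST = ST − QT + QS,
  ∂QTU = TU − QU + QT.
As a 15×10 matrix over Z this has rank 10, with invariant factors (1,1,1,1,1,1,1,1,1,2).

Reading off H_k = ker ∂_k / im ∂_{k+1}:

  H_0: rank C_0 − rank ∂_1 = 6 − 5 = 1, and the invariant factors of ∂_1 are all 1, so H_0 ≅ Z.
  H_1: rank ker ∂_1 − rank ∂_2 = (15 − 5) − 10 = 0, and ∂_2 has invariant factor 2 > 1, so H_1 ≅ Z/2.
  H_2: rank ker ∂_2 − rank ∂_3 = (10 − 10) − 0 = 0, and there is no ∂_3, so H_2 ≅ 0.

As a check, the Euler characteristic is 6 − 15 + 10 = 1, which agrees with 1 − 0 + 0 = 1.
(K is a triangulation of the real projective plane RP^2.)

H_0 ≅ Z,  H_1 ≅ Z/2,  H_2 = 0.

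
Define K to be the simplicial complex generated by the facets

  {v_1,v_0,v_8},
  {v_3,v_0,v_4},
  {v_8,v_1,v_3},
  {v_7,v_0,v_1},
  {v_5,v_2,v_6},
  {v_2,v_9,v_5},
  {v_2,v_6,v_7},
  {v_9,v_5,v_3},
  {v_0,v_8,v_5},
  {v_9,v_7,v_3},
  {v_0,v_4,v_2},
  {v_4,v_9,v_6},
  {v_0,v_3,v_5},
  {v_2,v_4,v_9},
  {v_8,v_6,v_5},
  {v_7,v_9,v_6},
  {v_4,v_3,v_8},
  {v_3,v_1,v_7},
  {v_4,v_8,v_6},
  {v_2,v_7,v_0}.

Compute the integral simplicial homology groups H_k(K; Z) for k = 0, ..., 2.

H_0 = Z,  H_1 = Z ⊕ Z/2,  H_2 = 0.

Take the total order v_0 < v_1 < v_2 < v_3 < v_4 < v_5 < v_6 < v_7 < v_8 < v_9 on the vertex set. Then K (dimension 2) consists of the simplices:

  0-simplices (10): [v_0], [v_1], [v_2], [v_3], [v_4], [v_5], [v_6], [v_7], [v_8], [v_9]
  1-simplices (30): (30 of them)
  2-simplices (20): (20 of them)

so the chain groups are C_0 ≅ Z^10, C_1 ≅ Z^30, C_2 ≅ Z^20.

The boundary map ∂_1: C_1 → C_0 is given by ∂[p,q] = [q] − [p].
This gives a 10×30 integer matrix of rank 9; reducing to Smith normal form yields diagonal entries (1,1,1,1,1,1,1,1,1).

Boundary ∂_2: C_2 → C_1 acts by ∂[p,q,r] = [q,r] − [p,r] + [p,q]. For instance
  ∂[v_0,v_1,v_7] = [v_1,v_7] − [v_0,v_7] + [v_0,v_1],
  ∂[v_3,v_4,v_8] = [v_4,v_8] − [v_3,v_8] + [v_3,v_4].
This gives a 30×20 integer matrix of rank 20; reducing to Smith normal form yields diagonal entries (1,1,1,1,1,1,1,1,1,1,1,1,1,1,1,1,1,1,1,2).

Reading off H_k = ker ∂_k / im ∂_{k+1}:

  H_0: rank C_0 − rank ∂_1 = 10 − 9 = 1, and the invariant factors of ∂_1 are all 1, so H_0 ≅ Z.
  H_1: rank ker ∂_1 − rank ∂_2 = (30 − 9) − 20 = 1, and ∂_2 has invariant factor 2 > 1, so H_1 ≅ Z ⊕ Z/2.
  H_2: rank ker ∂_2 − rank ∂_3 = (20 − 20) − 0 = 0, and there is no ∂_3, so H_2 ≅ 0.

As a check, the Euler characteristic is 10 − 30 + 20 = 0, which agrees with 1 − 1 + 0 = 0.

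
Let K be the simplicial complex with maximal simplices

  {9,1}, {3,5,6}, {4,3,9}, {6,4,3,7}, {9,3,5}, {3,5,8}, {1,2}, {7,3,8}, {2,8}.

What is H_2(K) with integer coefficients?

Order the vertices as 1 < 2 < 3 < 4 < 5 < 6 < 7 < 8 < 9. Listing each simplex with vertices in this order, K has dimension 3 with simplices:

  0-simplices (9): [1], [2], [3], [4], [5], [6], [7], [8], [9]
  1-simplices (17): [1,2], [1,9], [2,8], [3,4], [3,5], [3,6], [3,7], [3,8], [3,9], [4,6], [4,7], [4,9], [5,6], [5,8], [5,9], [6,7], [7,8]
  2-simplices (9): [3,4,6], [3,4,7], [3,4,9], [3,5,6], [3,5,8], [3,5,9], [3,6,7], [3,7,8], [4,6,7]
  3-simplices (1): [3,4,6,7]

Hence C_0 ≅ Z^9, C_1 ≅ Z^17, C_2 ≅ Z^9, C_3 ≅ Z^1.

∂_1: C_1 → C_0 maps an edge to its endpoints' difference, ∂[p,q] = q − p.
The resulting 9×17 matrix has rank 8, and its Smith normal form has invariant factors (1,1,1,1,1,1,1,1).

The boundary map ∂_2: C_2 → C_1 acts by ∂[p,q,r] = [q,r] − [p,r] + [p,q]. For instance
  ∂[3,4,7] = [4,7] − [3,7] + [3,4],
  ∂[3,4,6] = [4,6] − [3,6] + [3,4].
This gives a 17×9 integer matrix of rank 8; reducing to Smith normal form yields diagonal entries (1,1,1,1,1,1,1,1).

Boundary ∂_3: C_3 → C_2 sends each 3-simplex σ to the alternating sum Σ_i (−1)^i (σ with its i-th vertex removed). For instance
  ∂[3,4,6,7] = [4,6,7] − [3,6,7] + [3,4,7] − [3,4,6].
The 9×1 boundary matrix has rank 1 and Smith normal form diag(1).

From H_k ≅ ker(∂_k) / im(∂_{k+1}) we obtain:

  H_2: rank ker ∂_2 − rank ∂_3 = (9 − 8) − 1 = 0, and the invariant factors of ∂_3 are all 1, so H_2 ≅ 0.

H_2 = 0.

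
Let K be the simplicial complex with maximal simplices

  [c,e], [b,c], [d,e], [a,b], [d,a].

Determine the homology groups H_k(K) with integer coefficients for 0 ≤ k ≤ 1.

H_0 ≅ Z,  H_1 ≅ Z.

Fix the vertex order a < b < c < d < e and write every simplex with vertices in increasing order. Then dim K = 1 and the simplices of K are:

  0-simplices (5): a, b, c, d, e
  1-simplices (5): ab, ad, bc, ce, de

Hence C_0 ≅ Z^5, C_1 ≅ Z^5.

The boundary map ∂_1: C_1 → C_0 maps an edge to its endpoints' difference, ∂[p,q] = q − p.
This gives a 5×5 integer matrix of rank 4; reducing to Smith normal form yields diagonal entries (1,1,1,1).

Reading off H_k = ker ∂_k / im ∂_{k+1}:

  H_0: rank C_0 − rank ∂_1 = 5 − 4 = 1, and the invariant factors of ∂_1 are all 1, so H_0 = Z.
  H_1: rank ker ∂_1 − rank ∂_2 = (5 − 4) − 0 = 1, and there is no ∂_2, so H_1 = Z.

(K is a triangulation of the circle S^1.)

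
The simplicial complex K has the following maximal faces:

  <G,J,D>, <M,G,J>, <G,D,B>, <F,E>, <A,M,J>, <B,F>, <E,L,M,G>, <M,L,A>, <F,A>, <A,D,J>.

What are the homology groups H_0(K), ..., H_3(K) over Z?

We work with the vertex ordering A < B < D < E < F < G < J < L < M. The simplices of K, each written with vertices in increasing order, are:

  0-simplices (9): A, B, D, E, F, G, J, L, M
  1-simplices (19): AD, AF, AJ, AL, AM, BD, BF, BG, DG, DJ, EF, EG, EL, EM, GJ, GL, GM, JM, LM
  2-simplices (10): ADJ, AJM, ALM, BDG, DGJ, EGL, EGM, ELM, GJM, GLM
  3-simplices (1): EGLM

giving chain groups C_0 ≅ Z^9, C_1 ≅ Z^19, C_2 ≅ Z^10, C_3 ≅ Z^1.

Boundary ∂_1: C_1 → C_0 is given by ∂[p,q] = [q] − [p].
The resulting 9×19 matrix has rank 8, and its Smith normal form has invariant factors (1,1,1,1,1,1,1,1).

The boundary map ∂_2: C_2 → C_1 sends each 2-simplex [p,q,r] to [q,r] − [p,r] + [p,q]. For instance
  ∂ADJ = DJ − AJ + AD,
  ∂GLM = LM − GM + GL.
The resulting 19×10 matrix has rank 9, and its Smith normal form has invariant factors (1,1,1,1,1,1,1,1,1).

The boundary map ∂_3: C_3 → C_2 sends each 3-simplex σ to the alternating sum Σ_i (−1)^i (σ with its i-th vertex removed). For instance
  ∂EGLM = GLM − ELM + EGM − EGL.
The resulting 10×1 matrix has rank 1, and its Smith normal form has invariant factors (1).

Now H_k = ker ∂_k / im ∂_{k+1}, so:

  H_0: rank C_0 − rank ∂_1 = 9 − 8 = 1, and the invariant factors of ∂_1 are all 1, so H_0 ≅ Z.
  H_1: rank ker ∂_1 − rank ∂_2 = (19 − 8) − 9 = 2, and the invariant factors of ∂_2 are all 1, so H_1 ≅ Z^2.
  H_2: rank ker ∂_2 − rank ∂_3 = (10 − 9) − 1 = 0, and the invariant factors of ∂_3 are all 1, so H_2 ≅ 0.
  H_3: rank ker ∂_3 − rank ∂_4 = (1 − 1) − 0 = 0, and there is no ∂_4, so H_3 ≅ 0.

H_0 ≅ Z,  H_1 ≅ Z^2,  H_2 = 0,  H_3 = 0.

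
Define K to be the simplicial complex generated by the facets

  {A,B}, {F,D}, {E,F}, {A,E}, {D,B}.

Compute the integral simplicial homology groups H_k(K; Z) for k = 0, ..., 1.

H_0 ≅ Z,  H_1 ≅ Z.

Take the total order A < B < D < E < F on the vertex set. Then K (dimension 1) consists of the simplices:

  0-simplices (5): A, B, D, E, F
  1-simplices (5): AB, AE, BD, DF, EF

so the chain groups are C_0 ≅ Z^5, C_1 ≅ Z^5.

The boundary map ∂_1: C_1 → C_0 sends each edge [p,q] (with p < q) to q − p.
This gives a 5×5 integer matrix of rank 4; reducing to Smith normal form yields diagonal entries (1,1,1,1).

Reading off H_k = ker ∂_k / im ∂_{k+1}:

  H_0: rank C_0 − rank ∂_1 = 5 − 4 = 1, and the invariant factors of ∂_1 are all 1, so H_0 = Z.
  H_1: rank ker ∂_1 − rank ∂_2 = (5 − 4) − 0 = 1, and there is no ∂_2, so H_1 = Z.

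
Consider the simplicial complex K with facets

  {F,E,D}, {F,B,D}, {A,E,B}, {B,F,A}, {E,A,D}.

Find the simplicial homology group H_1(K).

H_1 ≅ Z.

Take the total order A < B < D < E < F on the vertex set. Then K (dimension 2) consists of the simplices:

  0-simplices (5): A, B, D, E, F
  1-simplices (10): AB, AD, AE, AF, BD, BE, BF, DE, DF, EF
  2-simplices (5): ABE, ABF, ADE, BDF, DEF

giving chain groups C_0 ≅ Z^5, C_1 ≅ Z^10, C_2 ≅ Z^5.

The boundary map ∂_1: C_1 → C_0 is given by ∂[p,q] = [q] − [p]. For instance
  ∂DE = E − D.
This gives a 5×10 integer matrix of rank 4; reducing to Smith normal form yields diagonal entries (1,1,1,1).

Boundary ∂_2: C_2 → C_1 maps a triangle to the signed sum of its edges. For instance
  ∂BDF = DF − BF + BD,
  ∂DEF = EF − DF + DE.
This gives a 10×5 integer matrix of rank 5; reducing to Smith normal form yields diagonal entries (1,1,1,1,1).

Computing H_k = (kernel of ∂_k) / (image of ∂_{k+1}):

  H_1: rank ker ∂_1 − rank ∂_2 = (10 − 4) − 5 = 1, and the invariant factors of ∂_2 are all 1, so H_1 ≅ Z.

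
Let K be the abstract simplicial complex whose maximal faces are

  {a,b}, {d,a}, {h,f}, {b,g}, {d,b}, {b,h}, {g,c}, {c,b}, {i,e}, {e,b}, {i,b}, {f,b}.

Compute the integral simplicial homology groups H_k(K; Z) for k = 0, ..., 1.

H_0 ≅ Z,  H_1 ≅ Z^4.

K has 9 vertices, 12 edges.
rank ∂_0 = 0, rank ∂_1 = 8 ⇒ b_0 = 9 − 0 − 8 = 1; all invariant factors of ∂_1 are 1 so no torsion. So H_0 = Z.
rank ∂_1 = 8, rank ∂_2 = 0 ⇒ b_1 = 12 − 8 − 0 = 4. So H_1 = Z^4.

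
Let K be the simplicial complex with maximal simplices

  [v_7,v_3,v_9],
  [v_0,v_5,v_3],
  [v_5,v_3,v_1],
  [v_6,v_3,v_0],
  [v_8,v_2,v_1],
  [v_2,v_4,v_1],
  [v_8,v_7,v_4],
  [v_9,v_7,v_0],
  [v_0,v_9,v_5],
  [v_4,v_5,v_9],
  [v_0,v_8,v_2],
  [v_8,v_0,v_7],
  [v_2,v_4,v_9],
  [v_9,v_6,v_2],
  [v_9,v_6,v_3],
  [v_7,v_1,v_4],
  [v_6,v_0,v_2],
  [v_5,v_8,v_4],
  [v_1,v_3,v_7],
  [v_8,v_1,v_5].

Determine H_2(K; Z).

Fix the vertex order v_0 < v_1 < v_2 < v_3 < v_4 < v_5 < v_6 < v_7 < v_8 < v_9 and write every simplex with vertices in increasing order. Then dim K = 2 and the simplices of K are:

  0-simplices (10): [v_0], [v_1], [v_2], [v_3], [v_4], [v_5], [v_6], [v_7], [v_8], [v_9]
  1-simplices (30): (30 of them)
  2-simplices (20): (20 of them)

giving chain groups C_0 ≅ Z^10, C_1 ≅ Z^30, C_2 ≅ Z^20.

The boundary map ∂_1: C_1 → C_0 sends each edge [p,q] (with p < q) to q − p. For instance
  ∂[v_5,v_8] = [v_8] − [v_5].
The resulting 10×30 matrix has rank 9, and its Smith normal form has invariant factors (1,1,1,1,1,1,1,1,1).

The boundary map ∂_2: C_2 → C_1 sends each 2-simplex [p,q,r] to [q,r] − [p,r] + [p,q]. For instance
  ∂[v_1,v_3,v_5] = [v_3,v_5] − [v_1,v_5] + [v_1,v_3],
  ∂[v_4,v_7,v_8] = [v_7,v_8] − [v_4,v_8] + [v_4,v_7].
The 30×20 boundary matrix has rank 20 and Smith normal form diag(1,1,1,1,1,1,1,1,1,1,1,1,1,1,1,1,1,1,1,2).

Reading off H_k = ker ∂_k / im ∂_{k+1}:

  H_2: rank ker ∂_2 − rank ∂_3 = (20 − 20) − 0 = 0, and there is no ∂_3, so H_2 = 0.

(K is a triangulation of the Klein bottle.)

H_2 ≅ 0.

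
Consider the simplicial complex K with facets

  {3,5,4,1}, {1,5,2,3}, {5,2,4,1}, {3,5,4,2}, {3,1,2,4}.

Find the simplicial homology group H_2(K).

H_2 = 0.

We work with the vertex ordering 1 < 2 < 3 < 4 < 5. The simplices of K, each written with vertices in increasing order, are:

  0-simplices (5): [1], [2], [3], [4], [5]
  1-simplices (10): [1,2], [1,3], [1,4], [1,5], [2,3], [2,4], [2,5], [3,4], [3,5], [4,5]
  2-simplices (10): [1,2,3], [1,2,4], [1,2,5], [1,3,4], [1,3,5], [1,4,5], [2,3,4], [2,3,5], [2,4,5], [3,4,5]
  3-simplices (5): [1,2,3,4], [1,2,3,5], [1,2,4,5], [1,3,4,5], [2,3,4,5]

so the chain groups are C_0 ≅ Z^5, C_1 ≅ Z^10, C_2 ≅ Z^10, C_3 ≅ Z^5.

The boundary map ∂_1: C_1 → C_0 is given by ∂[p,q] = [q] − [p].
The resulting 5×10 matrix has rank 4, and its Smith normal form has invariant factors (1,1,1,1).

Boundary ∂_2: C_2 → C_1 sends each 2-simplex [p,q,r] to [q,r] − [p,r] + [p,q]. For instance
  ∂[2,4,5] = [4,5] − [2,5] + [2,4],
  ∂[1,2,3] = [2,3] − [1,3] + [1,2].
As a 10×10 matrix over Z this has rank 6, with invariant factors (1,1,1,1,1,1).

∂_3: C_3 → C_2 sends each 3-simplex σ to the alternating sum Σ_i (−1)^i (σ with its i-th vertex removed). For instance
  ∂[2,3,4,5] = [3,4,5] − [2,4,5] + [2,3,5] − [2,3,4],
  ∂[1,3,4,5] = [3,4,5] − [1,4,5] + [1,3,5] − [1,3,4].
This gives a 10×5 integer matrix of rank 4; reducing to Smith normal form yields diagonal entries (1,1,1,1).

From H_k ≅ ker(∂_k) / im(∂_{k+1}) we obtain:

  H_2: rank ker ∂_2 − rank ∂_3 = (10 − 6) − 4 = 0, and the invariant factors of ∂_3 are all 1, so H_2 = 0.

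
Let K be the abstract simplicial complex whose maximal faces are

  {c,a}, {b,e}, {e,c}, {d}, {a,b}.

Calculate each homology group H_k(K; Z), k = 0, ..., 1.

Take the total order a < b < c < d < e on the vertex set. Then K (dimension 1) consists of the simplices:

  0-simplices (5): a, b, c, d, e
  1-simplices (4): ab, ac, be, ce

so the chain groups are C_0 ≅ Z^5, C_1 ≅ Z^4.

Boundary ∂_1: C_1 → C_0 sends each edge [p,q] (with p < q) to q − p. For instance
  ∂ab = b − a.
The resulting 5×4 matrix has rank 3, and its Smith normal form has invariant factors (1,1,1).

Computing H_k = (kernel of ∂_k) / (image of ∂_{k+1}):

  H_0: rank C_0 − rank ∂_1 = 5 − 3 = 2, and the invariant factors of ∂_1 are all 1, so H_0 ≅ Z^2.
  H_1: rank ker ∂_1 − rank ∂_2 = (4 − 3) − 0 = 1, and there is no ∂_2, so H_1 ≅ Z.

As a check, the Euler characteristic is 5 − 4 = 1, which agrees with 2 − 1 = 1.

H_0 ≅ Z^2,  H_1 ≅ Z.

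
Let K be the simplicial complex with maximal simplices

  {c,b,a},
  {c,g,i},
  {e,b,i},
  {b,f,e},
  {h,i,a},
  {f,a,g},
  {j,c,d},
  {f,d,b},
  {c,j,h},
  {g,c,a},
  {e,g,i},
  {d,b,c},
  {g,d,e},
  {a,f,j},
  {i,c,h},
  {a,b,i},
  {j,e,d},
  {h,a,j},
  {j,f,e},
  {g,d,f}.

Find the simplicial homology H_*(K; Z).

Take the total order a < b < c < d < e < f < g < h < i < j on the vertex set. Then K (dimension 2) consists of the simplices:

  0-simplices (10): a, b, c, d, e, f, g, h, i, j
  1-simplices (30): ab, ac, af, ag, ah, ai, aj, bc, bd, be, bf, bi, cd, cg, ch, ci, cj, de, df, dg, dj, ef, eg, ei, ej, fg, fj, gi, hi, hj
  2-simplices (20): abc, abi, acg, afg, afj, ahi, ahj, bcd, bdf, bef, bei, cdj, cgi, chi, chj, deg, dej, dfg, efj, egi

giving chain groups C_0 ≅ Z^10, C_1 ≅ Z^30, C_2 ≅ Z^20.

The boundary map ∂_1: C_1 → C_0 sends each edge [p,q] (with p < q) to q − p. For instance
  ∂bf = f − b.
As a 10×30 matrix over Z this has rank 9, with invariant factors (1,1,1,1,1,1,1,1,1).

The boundary map ∂_2: C_2 → C_1 sends each 2-simplex [p,q,r] to [q,r] − [p,r] + [p,q]. For instance
  ∂acg = cg − ag + ac,
  ∂deg = eg − dg + de.
The resulting 30×20 matrix has rank 20, and its Smith normal form has invariant factors (1,1,1,1,1,1,1,1,1,1,1,1,1,1,1,1,1,1,1,2).

Now H_k = ker ∂_k / im ∂_{k+1}, so:

  H_0: rank C_0 − rank ∂_1 = 10 − 9 = 1, and the invariant factors of ∂_1 are all 1, so H_0 ≅ Z.
  H_1: rank ker ∂_1 − rank ∂_2 = (30 − 9) − 20 = 1, and ∂_2 has invariant factor 2 > 1, so H_1 ≅ Z ⊕ Z/2.
  H_2: rank ker ∂_2 − rank ∂_3 = (20 − 20) − 0 = 0, and there is no ∂_3, so H_2 ≅ 0.

(K is a triangulation of the Klein bottle.)

H_0 ≅ Z,  H_1 ≅ Z ⊕ Z/2,  H_2 = 0.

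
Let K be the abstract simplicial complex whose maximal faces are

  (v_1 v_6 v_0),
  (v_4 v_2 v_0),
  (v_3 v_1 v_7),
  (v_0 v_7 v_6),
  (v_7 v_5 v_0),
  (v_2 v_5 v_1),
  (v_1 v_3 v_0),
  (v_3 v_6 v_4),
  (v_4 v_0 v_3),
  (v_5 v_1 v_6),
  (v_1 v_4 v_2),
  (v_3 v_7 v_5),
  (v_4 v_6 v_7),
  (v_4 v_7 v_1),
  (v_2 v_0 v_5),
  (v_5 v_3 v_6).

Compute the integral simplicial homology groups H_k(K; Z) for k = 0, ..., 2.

H_0 = Z,  H_1 = Z^2,  H_2 = Z.

Fix the vertex order v_0 < v_1 < v_2 < v_3 < v_4 < v_5 < v_6 < v_7 and write every simplex with vertices in increasing order. Then dim K = 2 and the simplices of K are:

  0-simplices (8): [v_0], [v_1], [v_2], [v_3], [v_4], [v_5], [v_6], [v_7]
  1-simplices (24): (24 of them)
  2-simplices (16): (16 of them)

giving chain groups C_0 ≅ Z^8, C_1 ≅ Z^24, C_2 ≅ Z^16.

The boundary map ∂_1: C_1 → C_0 is given by ∂[p,q] = [q] − [p].
As a 8×24 matrix over Z this has rank 7, with invariant factors (1,1,1,1,1,1,1).

∂_2: C_2 → C_1 sends each 2-simplex [p,q,r] to [q,r] − [p,r] + [p,q]. For instance
  ∂[v_3,v_4,v_6] = [v_4,v_6] − [v_3,v_6] + [v_3,v_4],
  ∂[v_1,v_4,v_7] = [v_4,v_7] − [v_1,v_7] + [v_1,v_4].
The resulting 24×16 matrix has rank 15, and its Smith normal form has invariant factors (1,1,1,1,1,1,1,1,1,1,1,1,1,1,1).

Computing H_k = (kernel of ∂_k) / (image of ∂_{k+1}):

  H_0: rank C_0 − rank ∂_1 = 8 − 7 = 1, and the invariant factors of ∂_1 are all 1, so H_0 = Z.
  H_1: rank ker ∂_1 − rank ∂_2 = (24 − 7) − 15 = 2, and the invariant factors of ∂_2 are all 1, so H_1 = Z^2.
  H_2: rank ker ∂_2 − rank ∂_3 = (16 − 15) − 0 = 1, and there is no ∂_3, so H_2 = Z.

(K is a triangulation of the torus T^2.)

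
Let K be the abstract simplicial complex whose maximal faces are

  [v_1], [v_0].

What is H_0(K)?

H_0 = Z^2.

Take the total order v_0 < v_1 on the vertex set. Then K (dimension 0) consists of the simplices:

  0-simplices (2): [v_0], [v_1]

Hence C_0 ≅ Z^2.

Computing H_k = (kernel of ∂_k) / (image of ∂_{k+1}):

  H_0: rank C_0 − rank ∂_1 = 2 − 0 = 2, and there is no ∂_1, so H_0 ≅ Z^2.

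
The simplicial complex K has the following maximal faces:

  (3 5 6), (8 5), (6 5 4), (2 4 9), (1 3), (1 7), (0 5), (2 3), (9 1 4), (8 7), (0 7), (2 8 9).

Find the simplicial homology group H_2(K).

Order the vertices as 0 < 1 < 2 < 3 < 4 < 5 < 6 < 7 < 8 < 9. Listing each simplex with vertices in this order, K has dimension 2 with simplices:

  0-simplices (10): [0], [1], [2], [3], [4], [5], [6], [7], [8], [9]
  1-simplices (19): [0,5], [0,7], [1,3], [1,4], [1,7], [1,9], [2,3], [2,4], [2,8], [2,9], [3,5], [3,6], [4,5], [4,6], [4,9], [5,6], [5,8], [7,8], [8,9]
  2-simplices (5): [1,4,9], [2,4,9], [2,8,9], [3,5,6], [4,5,6]

Hence C_0 ≅ Z^10, C_1 ≅ Z^19, C_2 ≅ Z^5.

∂_1: C_1 → C_0 is given by ∂[p,q] = [q] − [p]. For instance
  ∂[3,5] = [5] − [3].
The 10×19 boundary matrix has rank 9 and Smith normal form diag(1,1,1,1,1,1,1,1,1).

Boundary ∂_2: C_2 → C_1 maps a triangle to the signed sum of its edges. For instance
  ∂[1,4,9] = [4,9] − [1,9] + [1,4],
  ∂[4,5,6] = [5,6] − [4,6] + [4,5].
This gives a 19×5 integer matrix of rank 5; reducing to Smith normal form yields diagonal entries (1,1,1,1,1).

From H_k ≅ ker(∂_k) / im(∂_{k+1}) we obtain:

  H_2: rank ker ∂_2 − rank ∂_3 = (5 − 5) − 0 = 0, and there is no ∂_3, so H_2 = 0.

H_2 ≅ 0.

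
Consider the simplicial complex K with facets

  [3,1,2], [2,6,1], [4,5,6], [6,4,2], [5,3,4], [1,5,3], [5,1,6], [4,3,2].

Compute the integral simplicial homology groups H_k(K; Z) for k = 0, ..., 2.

We work with the vertex ordering 1 < 2 < 3 < 4 < 5 < 6. The simplices of K, each written with vertices in increasing order, are:

  0-simplices (6): [1], [2], [3], [4], [5], [6]
  1-simplices (12): [1,2], [1,3], [1,5], [1,6], [2,3], [2,4], [2,6], [3,4], [3,5], [4,5], [4,6], [5,6]
  2-simplices (8): [1,2,3], [1,2,6], [1,3,5], [1,5,6], [2,3,4], [2,4,6], [3,4,5], [4,5,6]

giving chain groups C_0 ≅ Z^6, C_1 ≅ Z^12, C_2 ≅ Z^8.

Boundary ∂_1: C_1 → C_0 maps an edge to its endpoints' difference, ∂[p,q] = q − p.
As a 6×12 matrix over Z this has rank 5, with invariant factors (1,1,1,1,1).

∂_2: C_2 → C_1 sends each 2-simplex [p,q,r] to [q,r] − [p,r] + [p,q]. For instance
  ∂[4,5,6] = [5,6] − [4,6] + [4,5],
  ∂[1,2,3] = [2,3] − [1,3] + [1,2].
The 12×8 boundary matrix has rank 7 and Smith normal form diag(1,1,1,1,1,1,1).

From H_k ≅ ker(∂_k) / im(∂_{k+1}) we obtain:

  H_0: rank C_0 − rank ∂_1 = 6 − 5 = 1, and the invariant factors of ∂_1 are all 1, so H_0 ≅ Z.
  H_1: rank ker ∂_1 − rank ∂_2 = (12 − 5) − 7 = 0, and the invariant factors of ∂_2 are all 1, so H_1 ≅ 0.
  H_2: rank ker ∂_2 − rank ∂_3 = (8 − 7) − 0 = 1, and there is no ∂_3, so H_2 ≅ Z.

H_0 ≅ Z,  H_1 = 0,  H_2 ≅ Z.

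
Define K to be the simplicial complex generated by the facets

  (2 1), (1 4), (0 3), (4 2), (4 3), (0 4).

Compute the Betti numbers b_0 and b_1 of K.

b_0 = 1, b_1 = 2.

Order the vertices as 0 < 1 < 2 < 3 < 4. Listing each simplex with vertices in this order, K has dimension 1 with simplices:

  0-simplices (5): [0], [1], [2], [3], [4]
  1-simplices (6): [0,3], [0,4], [1,2], [1,4], [2,4], [3,4]

so the chain groups are C_0 ≅ Z^5, C_1 ≅ Z^6.

∂_1: C_1 → C_0 sends each edge [p,q] (with p < q) to q − p. For instance
  ∂[1,2] = [2] − [1].
The 5×6 boundary matrix has rank 4 and Smith normal form diag(1,1,1,1).

Now H_k = ker ∂_k / im ∂_{k+1}, so:

  H_0: rank C_0 − rank ∂_1 = 5 − 4 = 1, and the invariant factors of ∂_1 are all 1, so H_0 ≅ Z.
  H_1: rank ker ∂_1 − rank ∂_2 = (6 − 4) − 0 = 2, and there is no ∂_2, so H_1 ≅ Z^2.

As a check, the Euler characteristic is 5 − 6 = -1, which agrees with 1 − 2 = -1.

Hence the Betti numbers are b_0 = 1, b_1 = 2.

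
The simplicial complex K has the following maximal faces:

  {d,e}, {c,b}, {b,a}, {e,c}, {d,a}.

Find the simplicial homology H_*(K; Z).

H_0 = Z,  H_1 = Z.

Order the vertices as a < b < c < d < e. Listing each simplex with vertices in this order, K has dimension 1 with simplices:

  0-simplices (5): a, b, c, d, e
  1-simplices (5): ab, ad, bc, ce, de

giving chain groups C_0 ≅ Z^5, C_1 ≅ Z^5.

The boundary map ∂_1: C_1 → C_0 maps an edge to its endpoints' difference, ∂[p,q] = q − p.
This gives a 5×5 integer matrix of rank 4; reducing to Smith normal form yields diagonal entries (1,1,1,1).

From H_k ≅ ker(∂_k) / im(∂_{k+1}) we obtain:

  H_0: rank C_0 − rank ∂_1 = 5 − 4 = 1, and the invariant factors of ∂_1 are all 1, so H_0 = Z.
  H_1: rank ker ∂_1 − rank ∂_2 = (5 − 4) − 0 = 1, and there is no ∂_2, so H_1 = Z.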